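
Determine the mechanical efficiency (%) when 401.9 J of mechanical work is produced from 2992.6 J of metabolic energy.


eta = (W_mech / E_meta) * 100
eta = (401.9 / 2992.6) * 100
ratio = 0.1343
eta = 13.4298


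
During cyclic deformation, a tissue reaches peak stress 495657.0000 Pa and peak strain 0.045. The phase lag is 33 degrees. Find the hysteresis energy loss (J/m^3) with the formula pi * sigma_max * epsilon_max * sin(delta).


E_loss = pi * sigma_max * epsilon_max * sin(delta)
delta = 33 deg = 0.5760 rad
sin(delta) = 0.5446
E_loss = pi * 495657.0000 * 0.045 * 0.5446
E_loss = 38163.8689


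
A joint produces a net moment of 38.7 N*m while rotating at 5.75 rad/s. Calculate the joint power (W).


P = M * omega
P = 38.7 * 5.75
P = 222.5250


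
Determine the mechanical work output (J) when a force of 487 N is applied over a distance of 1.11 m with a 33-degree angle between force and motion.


W = F * d * cos(theta)
theta = 33 deg = 0.5760 rad
cos(theta) = 0.8387
W = 487 * 1.11 * 0.8387
W = 453.3601


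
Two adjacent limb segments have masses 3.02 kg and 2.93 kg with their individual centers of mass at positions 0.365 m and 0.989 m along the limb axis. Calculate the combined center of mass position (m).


COM = (m1*x1 + m2*x2) / (m1 + m2)
COM = (3.02*0.365 + 2.93*0.989) / (3.02 + 2.93)
Numerator = 4.0001
Denominator = 5.9500
COM = 0.6723


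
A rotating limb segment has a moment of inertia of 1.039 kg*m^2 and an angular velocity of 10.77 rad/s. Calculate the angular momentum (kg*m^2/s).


L = I * omega
L = 1.039 * 10.77
L = 11.1900


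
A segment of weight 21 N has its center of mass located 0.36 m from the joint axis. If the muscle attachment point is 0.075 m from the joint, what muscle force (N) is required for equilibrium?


F_muscle = W * d_load / d_muscle
F_muscle = 21 * 0.36 / 0.075
Numerator = 7.5600
F_muscle = 100.8000


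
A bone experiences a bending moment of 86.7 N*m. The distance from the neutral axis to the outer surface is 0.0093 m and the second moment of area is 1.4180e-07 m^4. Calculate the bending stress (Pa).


sigma = M * c / I
sigma = 86.7 * 0.0093 / 1.4180e-07
M * c = 0.8063
sigma = 5.6862e+06


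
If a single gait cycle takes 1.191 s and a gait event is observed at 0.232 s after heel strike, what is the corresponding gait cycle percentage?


pct = (event_time / cycle_time) * 100
pct = (0.232 / 1.191) * 100
ratio = 0.1948
pct = 19.4794


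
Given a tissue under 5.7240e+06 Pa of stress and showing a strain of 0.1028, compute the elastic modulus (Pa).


E = stress / strain
E = 5.7240e+06 / 0.1028
E = 5.5681e+07


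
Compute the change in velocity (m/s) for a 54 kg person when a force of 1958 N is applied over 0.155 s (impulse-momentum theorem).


J = F * dt = 1958 * 0.155 = 303.4900 N*s
delta_v = J / m
delta_v = 303.4900 / 54
delta_v = 5.6202


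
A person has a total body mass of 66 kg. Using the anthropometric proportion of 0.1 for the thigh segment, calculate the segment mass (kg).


m_segment = body_mass * fraction
m_segment = 66 * 0.1
m_segment = 6.6000


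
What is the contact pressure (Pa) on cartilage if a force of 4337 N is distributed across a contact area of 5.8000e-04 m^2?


P = F / A
P = 4337 / 5.8000e-04
P = 7.4776e+06


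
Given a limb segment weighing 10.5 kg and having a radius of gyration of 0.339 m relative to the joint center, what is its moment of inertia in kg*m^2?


I = m * k^2
I = 10.5 * 0.339^2
k^2 = 0.1149
I = 1.2067


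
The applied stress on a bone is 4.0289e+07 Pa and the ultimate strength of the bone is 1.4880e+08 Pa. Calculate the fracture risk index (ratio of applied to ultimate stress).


FRI = applied / ultimate
FRI = 4.0289e+07 / 1.4880e+08
FRI = 0.2708


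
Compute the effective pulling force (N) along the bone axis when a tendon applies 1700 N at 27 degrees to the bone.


F_eff = F_tendon * cos(theta)
theta = 27 deg = 0.4712 rad
cos(theta) = 0.8910
F_eff = 1700 * 0.8910
F_eff = 1514.7111


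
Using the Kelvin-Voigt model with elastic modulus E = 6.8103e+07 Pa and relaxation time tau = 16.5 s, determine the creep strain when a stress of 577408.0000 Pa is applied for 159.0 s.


epsilon(t) = (sigma/E) * (1 - exp(-t/tau))
sigma/E = 577408.0000 / 6.8103e+07 = 0.0085
exp(-t/tau) = exp(-159.0 / 16.5) = 6.5310e-05
epsilon = 0.0085 * (1 - 6.5310e-05)
epsilon = 0.0085


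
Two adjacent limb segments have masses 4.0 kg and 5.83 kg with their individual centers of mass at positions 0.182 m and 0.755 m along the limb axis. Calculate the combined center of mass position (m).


COM = (m1*x1 + m2*x2) / (m1 + m2)
COM = (4.0*0.182 + 5.83*0.755) / (4.0 + 5.83)
Numerator = 5.1296
Denominator = 9.8300
COM = 0.5218


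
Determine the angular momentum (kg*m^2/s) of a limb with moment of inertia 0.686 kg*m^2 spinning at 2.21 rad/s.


L = I * omega
L = 0.686 * 2.21
L = 1.5161


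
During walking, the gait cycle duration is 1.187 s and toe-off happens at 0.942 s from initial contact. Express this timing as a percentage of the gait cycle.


pct = (event_time / cycle_time) * 100
pct = (0.942 / 1.187) * 100
ratio = 0.7936
pct = 79.3597


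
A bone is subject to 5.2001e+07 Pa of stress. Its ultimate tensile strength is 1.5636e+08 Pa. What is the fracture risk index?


FRI = applied / ultimate
FRI = 5.2001e+07 / 1.5636e+08
FRI = 0.3326


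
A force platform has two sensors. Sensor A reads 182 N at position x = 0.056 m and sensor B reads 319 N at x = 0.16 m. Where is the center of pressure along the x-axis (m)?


COP_x = (F1*x1 + F2*x2) / (F1 + F2)
COP_x = (182*0.056 + 319*0.16) / (182 + 319)
Numerator = 61.2320
Denominator = 501
COP_x = 0.1222


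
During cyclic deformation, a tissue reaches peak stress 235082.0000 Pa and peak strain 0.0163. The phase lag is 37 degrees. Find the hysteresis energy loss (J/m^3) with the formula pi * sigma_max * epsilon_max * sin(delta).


E_loss = pi * sigma_max * epsilon_max * sin(delta)
delta = 37 deg = 0.6458 rad
sin(delta) = 0.6018
E_loss = pi * 235082.0000 * 0.0163 * 0.6018
E_loss = 7244.6912


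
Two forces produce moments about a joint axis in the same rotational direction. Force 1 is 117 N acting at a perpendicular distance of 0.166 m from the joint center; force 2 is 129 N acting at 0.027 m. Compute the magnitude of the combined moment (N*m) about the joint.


M = F1 * d1 + F2 * d2
M = 117 * 0.166 + 129 * 0.027
M = 19.4220 + 3.4830
M = 22.9050


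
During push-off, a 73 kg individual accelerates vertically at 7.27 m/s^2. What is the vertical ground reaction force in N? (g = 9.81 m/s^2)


GRF = m * (g + a)
GRF = 73 * (9.81 + 7.27)
GRF = 73 * 17.0800
GRF = 1246.8400


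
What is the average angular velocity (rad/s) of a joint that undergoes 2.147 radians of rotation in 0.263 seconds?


omega = delta_theta / delta_t
omega = 2.147 / 0.263
omega = 8.1635


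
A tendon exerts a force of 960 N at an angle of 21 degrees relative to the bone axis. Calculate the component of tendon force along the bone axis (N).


F_eff = F_tendon * cos(theta)
theta = 21 deg = 0.3665 rad
cos(theta) = 0.9336
F_eff = 960 * 0.9336
F_eff = 896.2372


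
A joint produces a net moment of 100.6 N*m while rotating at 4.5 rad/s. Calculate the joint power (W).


P = M * omega
P = 100.6 * 4.5
P = 452.7000


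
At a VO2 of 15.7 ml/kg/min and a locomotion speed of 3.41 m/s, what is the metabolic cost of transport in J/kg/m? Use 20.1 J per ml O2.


Power per kg = VO2 * 20.1 / 60
Power per kg = 15.7 * 20.1 / 60 = 5.2595 W/kg
Cost = power_per_kg / speed
Cost = 5.2595 / 3.41
Cost = 1.5424


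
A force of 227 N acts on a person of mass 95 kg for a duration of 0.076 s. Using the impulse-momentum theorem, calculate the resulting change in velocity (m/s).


J = F * dt = 227 * 0.076 = 17.2520 N*s
delta_v = J / m
delta_v = 17.2520 / 95
delta_v = 0.1816


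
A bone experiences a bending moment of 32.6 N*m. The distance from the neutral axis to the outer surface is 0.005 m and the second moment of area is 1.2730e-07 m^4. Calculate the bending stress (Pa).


sigma = M * c / I
sigma = 32.6 * 0.005 / 1.2730e-07
M * c = 0.1630
sigma = 1.2804e+06


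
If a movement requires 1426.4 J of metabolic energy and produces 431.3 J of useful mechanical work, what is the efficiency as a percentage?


eta = (W_mech / E_meta) * 100
eta = (431.3 / 1426.4) * 100
ratio = 0.3024
eta = 30.2370


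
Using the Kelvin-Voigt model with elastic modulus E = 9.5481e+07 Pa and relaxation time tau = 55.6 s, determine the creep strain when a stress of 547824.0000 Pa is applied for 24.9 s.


epsilon(t) = (sigma/E) * (1 - exp(-t/tau))
sigma/E = 547824.0000 / 9.5481e+07 = 0.0057
exp(-t/tau) = exp(-24.9 / 55.6) = 0.6390
epsilon = 0.0057 * (1 - 0.6390)
epsilon = 0.0021


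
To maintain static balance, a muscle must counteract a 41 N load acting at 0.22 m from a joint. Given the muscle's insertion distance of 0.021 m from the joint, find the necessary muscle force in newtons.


F_muscle = W * d_load / d_muscle
F_muscle = 41 * 0.22 / 0.021
Numerator = 9.0200
F_muscle = 429.5238


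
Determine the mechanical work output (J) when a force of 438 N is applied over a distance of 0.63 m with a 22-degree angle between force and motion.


W = F * d * cos(theta)
theta = 22 deg = 0.3840 rad
cos(theta) = 0.9272
W = 438 * 0.63 * 0.9272
W = 255.8471


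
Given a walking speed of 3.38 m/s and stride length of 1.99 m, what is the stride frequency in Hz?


f = v / stride_length
f = 3.38 / 1.99
f = 1.6985


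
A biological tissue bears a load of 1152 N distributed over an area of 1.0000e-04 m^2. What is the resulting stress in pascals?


stress = F / A
stress = 1152 / 1.0000e-04
stress = 1.1520e+07


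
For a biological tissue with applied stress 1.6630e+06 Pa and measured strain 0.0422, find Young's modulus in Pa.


E = stress / strain
E = 1.6630e+06 / 0.0422
E = 3.9408e+07


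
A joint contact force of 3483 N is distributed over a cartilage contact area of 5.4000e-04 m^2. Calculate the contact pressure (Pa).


P = F / A
P = 3483 / 5.4000e-04
P = 6.4500e+06


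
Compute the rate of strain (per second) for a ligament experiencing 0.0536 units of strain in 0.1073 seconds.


strain_rate = delta_strain / delta_t
strain_rate = 0.0536 / 0.1073
strain_rate = 0.4995


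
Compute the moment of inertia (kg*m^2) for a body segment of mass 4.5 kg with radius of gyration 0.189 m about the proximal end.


I = m * k^2
I = 4.5 * 0.189^2
k^2 = 0.0357
I = 0.1607


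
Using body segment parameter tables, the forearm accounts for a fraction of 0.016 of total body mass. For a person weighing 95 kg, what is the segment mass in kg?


m_segment = body_mass * fraction
m_segment = 95 * 0.016
m_segment = 1.5200


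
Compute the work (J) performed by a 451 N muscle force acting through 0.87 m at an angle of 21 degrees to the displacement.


W = F * d * cos(theta)
theta = 21 deg = 0.3665 rad
cos(theta) = 0.9336
W = 451 * 0.87 * 0.9336
W = 366.3090


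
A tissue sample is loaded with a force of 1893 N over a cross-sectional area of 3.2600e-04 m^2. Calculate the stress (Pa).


stress = F / A
stress = 1893 / 3.2600e-04
stress = 5.8067e+06


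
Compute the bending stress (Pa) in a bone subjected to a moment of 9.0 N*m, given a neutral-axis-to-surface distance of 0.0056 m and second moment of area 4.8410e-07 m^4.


sigma = M * c / I
sigma = 9.0 * 0.0056 / 4.8410e-07
M * c = 0.0504
sigma = 104110.7209


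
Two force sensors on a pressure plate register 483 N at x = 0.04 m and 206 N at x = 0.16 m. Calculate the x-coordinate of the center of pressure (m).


COP_x = (F1*x1 + F2*x2) / (F1 + F2)
COP_x = (483*0.04 + 206*0.16) / (483 + 206)
Numerator = 52.2800
Denominator = 689
COP_x = 0.0759


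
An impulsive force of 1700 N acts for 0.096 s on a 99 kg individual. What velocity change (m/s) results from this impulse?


J = F * dt = 1700 * 0.096 = 163.2000 N*s
delta_v = J / m
delta_v = 163.2000 / 99
delta_v = 1.6485


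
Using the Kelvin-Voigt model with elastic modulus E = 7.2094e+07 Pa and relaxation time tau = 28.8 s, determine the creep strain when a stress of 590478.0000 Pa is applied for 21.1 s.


epsilon(t) = (sigma/E) * (1 - exp(-t/tau))
sigma/E = 590478.0000 / 7.2094e+07 = 0.0082
exp(-t/tau) = exp(-21.1 / 28.8) = 0.4806
epsilon = 0.0082 * (1 - 0.4806)
epsilon = 0.0043


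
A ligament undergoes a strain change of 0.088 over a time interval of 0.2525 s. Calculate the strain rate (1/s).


strain_rate = delta_strain / delta_t
strain_rate = 0.088 / 0.2525
strain_rate = 0.3485


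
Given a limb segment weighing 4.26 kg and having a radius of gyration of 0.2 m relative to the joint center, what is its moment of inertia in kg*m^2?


I = m * k^2
I = 4.26 * 0.2^2
k^2 = 0.0400
I = 0.1704


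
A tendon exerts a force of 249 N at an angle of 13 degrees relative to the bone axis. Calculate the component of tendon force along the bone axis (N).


F_eff = F_tendon * cos(theta)
theta = 13 deg = 0.2269 rad
cos(theta) = 0.9744
F_eff = 249 * 0.9744
F_eff = 242.6181


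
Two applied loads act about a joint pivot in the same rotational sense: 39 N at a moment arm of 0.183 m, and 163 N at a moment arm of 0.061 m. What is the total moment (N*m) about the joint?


M = F1 * d1 + F2 * d2
M = 39 * 0.183 + 163 * 0.061
M = 7.1370 + 9.9430
M = 17.0800


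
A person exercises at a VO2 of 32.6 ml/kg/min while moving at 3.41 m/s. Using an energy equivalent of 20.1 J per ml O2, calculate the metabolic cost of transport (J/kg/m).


Power per kg = VO2 * 20.1 / 60
Power per kg = 32.6 * 20.1 / 60 = 10.9210 W/kg
Cost = power_per_kg / speed
Cost = 10.9210 / 3.41
Cost = 3.2026


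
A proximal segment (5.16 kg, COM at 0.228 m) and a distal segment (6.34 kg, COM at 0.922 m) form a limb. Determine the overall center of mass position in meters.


COM = (m1*x1 + m2*x2) / (m1 + m2)
COM = (5.16*0.228 + 6.34*0.922) / (5.16 + 6.34)
Numerator = 7.0220
Denominator = 11.5000
COM = 0.6106


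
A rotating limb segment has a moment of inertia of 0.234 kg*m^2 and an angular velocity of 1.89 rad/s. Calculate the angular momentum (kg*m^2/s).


L = I * omega
L = 0.234 * 1.89
L = 0.4423


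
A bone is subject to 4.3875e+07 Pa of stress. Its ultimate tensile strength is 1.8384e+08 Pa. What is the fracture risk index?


FRI = applied / ultimate
FRI = 4.3875e+07 / 1.8384e+08
FRI = 0.2387


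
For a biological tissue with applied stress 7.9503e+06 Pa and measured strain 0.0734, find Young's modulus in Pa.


E = stress / strain
E = 7.9503e+06 / 0.0734
E = 1.0831e+08


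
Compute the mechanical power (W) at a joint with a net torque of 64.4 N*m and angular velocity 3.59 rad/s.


P = M * omega
P = 64.4 * 3.59
P = 231.1960


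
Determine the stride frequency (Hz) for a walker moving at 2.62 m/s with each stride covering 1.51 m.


f = v / stride_length
f = 2.62 / 1.51
f = 1.7351


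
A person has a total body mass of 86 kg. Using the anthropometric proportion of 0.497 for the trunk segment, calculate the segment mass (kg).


m_segment = body_mass * fraction
m_segment = 86 * 0.497
m_segment = 42.7420


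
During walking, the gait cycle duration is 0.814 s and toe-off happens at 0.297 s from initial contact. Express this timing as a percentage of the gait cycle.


pct = (event_time / cycle_time) * 100
pct = (0.297 / 0.814) * 100
ratio = 0.3649
pct = 36.4865


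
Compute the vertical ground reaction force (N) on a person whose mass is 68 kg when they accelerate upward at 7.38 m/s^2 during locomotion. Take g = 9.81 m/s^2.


GRF = m * (g + a)
GRF = 68 * (9.81 + 7.38)
GRF = 68 * 17.1900
GRF = 1168.9200


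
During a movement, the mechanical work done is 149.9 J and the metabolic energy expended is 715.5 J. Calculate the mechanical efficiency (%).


eta = (W_mech / E_meta) * 100
eta = (149.9 / 715.5) * 100
ratio = 0.2095
eta = 20.9504


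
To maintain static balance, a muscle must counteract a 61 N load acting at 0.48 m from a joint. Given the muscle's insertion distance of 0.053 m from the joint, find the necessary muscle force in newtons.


F_muscle = W * d_load / d_muscle
F_muscle = 61 * 0.48 / 0.053
Numerator = 29.2800
F_muscle = 552.4528


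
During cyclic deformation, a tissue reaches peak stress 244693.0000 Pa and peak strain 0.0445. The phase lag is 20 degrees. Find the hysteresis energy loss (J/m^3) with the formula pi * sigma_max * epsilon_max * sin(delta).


E_loss = pi * sigma_max * epsilon_max * sin(delta)
delta = 20 deg = 0.3491 rad
sin(delta) = 0.3420
E_loss = pi * 244693.0000 * 0.0445 * 0.3420
E_loss = 11699.9260


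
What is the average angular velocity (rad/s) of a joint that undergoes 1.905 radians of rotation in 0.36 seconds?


omega = delta_theta / delta_t
omega = 1.905 / 0.36
omega = 5.2917


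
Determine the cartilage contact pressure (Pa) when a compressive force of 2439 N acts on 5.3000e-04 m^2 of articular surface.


P = F / A
P = 2439 / 5.3000e-04
P = 4.6019e+06


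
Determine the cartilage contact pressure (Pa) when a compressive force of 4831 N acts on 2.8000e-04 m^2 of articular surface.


P = F / A
P = 4831 / 2.8000e-04
P = 1.7254e+07


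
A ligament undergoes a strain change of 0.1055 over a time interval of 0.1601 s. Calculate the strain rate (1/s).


strain_rate = delta_strain / delta_t
strain_rate = 0.1055 / 0.1601
strain_rate = 0.6590


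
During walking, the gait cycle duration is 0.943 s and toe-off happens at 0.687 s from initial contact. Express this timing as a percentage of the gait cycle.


pct = (event_time / cycle_time) * 100
pct = (0.687 / 0.943) * 100
ratio = 0.7285
pct = 72.8526


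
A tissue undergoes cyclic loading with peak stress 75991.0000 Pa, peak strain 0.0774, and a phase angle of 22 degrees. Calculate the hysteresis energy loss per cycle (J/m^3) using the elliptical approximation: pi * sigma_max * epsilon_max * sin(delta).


E_loss = pi * sigma_max * epsilon_max * sin(delta)
delta = 22 deg = 0.3840 rad
sin(delta) = 0.3746
E_loss = pi * 75991.0000 * 0.0774 * 0.3746
E_loss = 6921.9492


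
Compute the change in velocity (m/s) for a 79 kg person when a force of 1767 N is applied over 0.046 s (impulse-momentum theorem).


J = F * dt = 1767 * 0.046 = 81.2820 N*s
delta_v = J / m
delta_v = 81.2820 / 79
delta_v = 1.0289


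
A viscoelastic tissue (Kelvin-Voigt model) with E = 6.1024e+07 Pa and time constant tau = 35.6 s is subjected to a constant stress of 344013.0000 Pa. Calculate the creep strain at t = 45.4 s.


epsilon(t) = (sigma/E) * (1 - exp(-t/tau))
sigma/E = 344013.0000 / 6.1024e+07 = 0.0056
exp(-t/tau) = exp(-45.4 / 35.6) = 0.2794
epsilon = 0.0056 * (1 - 0.2794)
epsilon = 0.0041


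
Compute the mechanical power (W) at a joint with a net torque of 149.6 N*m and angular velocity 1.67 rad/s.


P = M * omega
P = 149.6 * 1.67
P = 249.8320


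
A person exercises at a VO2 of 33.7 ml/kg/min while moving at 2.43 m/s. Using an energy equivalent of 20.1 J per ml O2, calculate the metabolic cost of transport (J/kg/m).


Power per kg = VO2 * 20.1 / 60
Power per kg = 33.7 * 20.1 / 60 = 11.2895 W/kg
Cost = power_per_kg / speed
Cost = 11.2895 / 2.43
Cost = 4.6459


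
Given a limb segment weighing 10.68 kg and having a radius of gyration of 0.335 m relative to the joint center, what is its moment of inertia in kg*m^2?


I = m * k^2
I = 10.68 * 0.335^2
k^2 = 0.1122
I = 1.1986


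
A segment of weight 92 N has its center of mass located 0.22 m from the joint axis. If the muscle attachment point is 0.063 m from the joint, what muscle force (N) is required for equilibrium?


F_muscle = W * d_load / d_muscle
F_muscle = 92 * 0.22 / 0.063
Numerator = 20.2400
F_muscle = 321.2698


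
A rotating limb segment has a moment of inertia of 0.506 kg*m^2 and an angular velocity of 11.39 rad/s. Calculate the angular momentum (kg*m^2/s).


L = I * omega
L = 0.506 * 11.39
L = 5.7633


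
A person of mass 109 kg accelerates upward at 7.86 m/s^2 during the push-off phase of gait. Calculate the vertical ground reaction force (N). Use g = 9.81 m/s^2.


GRF = m * (g + a)
GRF = 109 * (9.81 + 7.86)
GRF = 109 * 17.6700
GRF = 1926.0300


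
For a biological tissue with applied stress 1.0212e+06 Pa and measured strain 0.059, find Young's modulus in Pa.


E = stress / strain
E = 1.0212e+06 / 0.059
E = 1.7308e+07


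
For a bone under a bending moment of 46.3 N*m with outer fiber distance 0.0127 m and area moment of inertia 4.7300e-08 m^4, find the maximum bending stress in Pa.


sigma = M * c / I
sigma = 46.3 * 0.0127 / 4.7300e-08
M * c = 0.5880
sigma = 1.2432e+07


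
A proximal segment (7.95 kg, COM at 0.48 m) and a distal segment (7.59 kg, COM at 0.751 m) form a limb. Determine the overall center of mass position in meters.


COM = (m1*x1 + m2*x2) / (m1 + m2)
COM = (7.95*0.48 + 7.59*0.751) / (7.95 + 7.59)
Numerator = 9.5161
Denominator = 15.5400
COM = 0.6124


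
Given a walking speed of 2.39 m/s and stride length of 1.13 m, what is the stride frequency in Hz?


f = v / stride_length
f = 2.39 / 1.13
f = 2.1150


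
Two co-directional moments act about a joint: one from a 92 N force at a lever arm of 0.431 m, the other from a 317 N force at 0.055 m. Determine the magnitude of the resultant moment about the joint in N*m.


M = F1 * d1 + F2 * d2
M = 92 * 0.431 + 317 * 0.055
M = 39.6520 + 17.4350
M = 57.0870


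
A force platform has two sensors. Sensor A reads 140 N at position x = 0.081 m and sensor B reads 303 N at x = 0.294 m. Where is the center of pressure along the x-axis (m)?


COP_x = (F1*x1 + F2*x2) / (F1 + F2)
COP_x = (140*0.081 + 303*0.294) / (140 + 303)
Numerator = 100.4220
Denominator = 443
COP_x = 0.2267


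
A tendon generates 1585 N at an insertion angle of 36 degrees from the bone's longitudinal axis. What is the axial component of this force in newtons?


F_eff = F_tendon * cos(theta)
theta = 36 deg = 0.6283 rad
cos(theta) = 0.8090
F_eff = 1585 * 0.8090
F_eff = 1282.2919


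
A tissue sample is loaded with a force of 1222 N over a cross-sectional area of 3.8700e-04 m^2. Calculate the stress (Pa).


stress = F / A
stress = 1222 / 3.8700e-04
stress = 3.1576e+06


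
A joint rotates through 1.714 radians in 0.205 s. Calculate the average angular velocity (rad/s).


omega = delta_theta / delta_t
omega = 1.714 / 0.205
omega = 8.3610


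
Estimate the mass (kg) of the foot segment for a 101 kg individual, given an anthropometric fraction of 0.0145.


m_segment = body_mass * fraction
m_segment = 101 * 0.0145
m_segment = 1.4645


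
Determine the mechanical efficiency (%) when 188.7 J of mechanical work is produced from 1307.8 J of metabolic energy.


eta = (W_mech / E_meta) * 100
eta = (188.7 / 1307.8) * 100
ratio = 0.1443
eta = 14.4288


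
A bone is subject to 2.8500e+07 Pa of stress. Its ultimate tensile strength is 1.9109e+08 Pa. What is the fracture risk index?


FRI = applied / ultimate
FRI = 2.8500e+07 / 1.9109e+08
FRI = 0.1491


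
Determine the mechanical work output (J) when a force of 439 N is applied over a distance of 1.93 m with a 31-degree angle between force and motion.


W = F * d * cos(theta)
theta = 31 deg = 0.5411 rad
cos(theta) = 0.8572
W = 439 * 1.93 * 0.8572
W = 726.2521


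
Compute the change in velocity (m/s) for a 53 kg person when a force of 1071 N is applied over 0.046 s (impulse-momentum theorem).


J = F * dt = 1071 * 0.046 = 49.2660 N*s
delta_v = J / m
delta_v = 49.2660 / 53
delta_v = 0.9295


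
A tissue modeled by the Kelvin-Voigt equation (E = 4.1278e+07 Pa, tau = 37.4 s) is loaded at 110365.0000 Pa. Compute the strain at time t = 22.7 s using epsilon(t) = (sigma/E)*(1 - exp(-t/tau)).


epsilon(t) = (sigma/E) * (1 - exp(-t/tau))
sigma/E = 110365.0000 / 4.1278e+07 = 0.0027
exp(-t/tau) = exp(-22.7 / 37.4) = 0.5450
epsilon = 0.0027 * (1 - 0.5450)
epsilon = 0.0012


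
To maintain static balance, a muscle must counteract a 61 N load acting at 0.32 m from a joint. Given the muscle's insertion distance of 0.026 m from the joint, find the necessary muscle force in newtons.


F_muscle = W * d_load / d_muscle
F_muscle = 61 * 0.32 / 0.026
Numerator = 19.5200
F_muscle = 750.7692


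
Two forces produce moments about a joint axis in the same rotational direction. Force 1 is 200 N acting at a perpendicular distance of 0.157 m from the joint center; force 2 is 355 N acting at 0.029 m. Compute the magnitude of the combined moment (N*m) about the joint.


M = F1 * d1 + F2 * d2
M = 200 * 0.157 + 355 * 0.029
M = 31.4000 + 10.2950
M = 41.6950


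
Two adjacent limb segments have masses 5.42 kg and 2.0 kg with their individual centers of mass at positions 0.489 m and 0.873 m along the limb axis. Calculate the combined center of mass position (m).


COM = (m1*x1 + m2*x2) / (m1 + m2)
COM = (5.42*0.489 + 2.0*0.873) / (5.42 + 2.0)
Numerator = 4.3964
Denominator = 7.4200
COM = 0.5925


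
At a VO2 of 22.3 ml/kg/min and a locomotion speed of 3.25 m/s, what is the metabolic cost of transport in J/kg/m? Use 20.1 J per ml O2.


Power per kg = VO2 * 20.1 / 60
Power per kg = 22.3 * 20.1 / 60 = 7.4705 W/kg
Cost = power_per_kg / speed
Cost = 7.4705 / 3.25
Cost = 2.2986


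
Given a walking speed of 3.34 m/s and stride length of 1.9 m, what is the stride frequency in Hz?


f = v / stride_length
f = 3.34 / 1.9
f = 1.7579


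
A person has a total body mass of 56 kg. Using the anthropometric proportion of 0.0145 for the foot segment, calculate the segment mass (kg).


m_segment = body_mass * fraction
m_segment = 56 * 0.0145
m_segment = 0.8120


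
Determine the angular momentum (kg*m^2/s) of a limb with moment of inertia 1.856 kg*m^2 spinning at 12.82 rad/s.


L = I * omega
L = 1.856 * 12.82
L = 23.7939


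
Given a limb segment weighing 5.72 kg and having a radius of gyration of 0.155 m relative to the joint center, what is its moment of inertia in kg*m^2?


I = m * k^2
I = 5.72 * 0.155^2
k^2 = 0.0240
I = 0.1374


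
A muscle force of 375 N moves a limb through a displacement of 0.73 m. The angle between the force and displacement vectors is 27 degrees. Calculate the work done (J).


W = F * d * cos(theta)
theta = 27 deg = 0.4712 rad
cos(theta) = 0.8910
W = 375 * 0.73 * 0.8910
W = 243.9130


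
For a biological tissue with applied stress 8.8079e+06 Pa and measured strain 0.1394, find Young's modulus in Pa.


E = stress / strain
E = 8.8079e+06 / 0.1394
E = 6.3184e+07


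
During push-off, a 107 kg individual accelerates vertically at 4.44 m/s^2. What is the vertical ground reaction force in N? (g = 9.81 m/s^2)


GRF = m * (g + a)
GRF = 107 * (9.81 + 4.44)
GRF = 107 * 14.2500
GRF = 1524.7500


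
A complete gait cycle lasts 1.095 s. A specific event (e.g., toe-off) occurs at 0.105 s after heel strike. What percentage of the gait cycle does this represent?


pct = (event_time / cycle_time) * 100
pct = (0.105 / 1.095) * 100
ratio = 0.0959
pct = 9.5890


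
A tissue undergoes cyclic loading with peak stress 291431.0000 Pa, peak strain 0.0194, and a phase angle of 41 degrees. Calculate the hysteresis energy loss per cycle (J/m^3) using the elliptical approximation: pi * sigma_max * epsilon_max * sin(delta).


E_loss = pi * sigma_max * epsilon_max * sin(delta)
delta = 41 deg = 0.7156 rad
sin(delta) = 0.6561
E_loss = pi * 291431.0000 * 0.0194 * 0.6561
E_loss = 11652.7993


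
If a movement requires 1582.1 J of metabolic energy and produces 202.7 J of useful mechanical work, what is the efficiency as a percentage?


eta = (W_mech / E_meta) * 100
eta = (202.7 / 1582.1) * 100
ratio = 0.1281
eta = 12.8121


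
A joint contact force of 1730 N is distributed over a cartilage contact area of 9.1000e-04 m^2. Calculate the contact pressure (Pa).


P = F / A
P = 1730 / 9.1000e-04
P = 1.9011e+06


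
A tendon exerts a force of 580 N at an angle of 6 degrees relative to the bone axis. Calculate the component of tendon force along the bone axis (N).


F_eff = F_tendon * cos(theta)
theta = 6 deg = 0.1047 rad
cos(theta) = 0.9945
F_eff = 580 * 0.9945
F_eff = 576.8227


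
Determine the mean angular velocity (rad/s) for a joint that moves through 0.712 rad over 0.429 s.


omega = delta_theta / delta_t
omega = 0.712 / 0.429
omega = 1.6597


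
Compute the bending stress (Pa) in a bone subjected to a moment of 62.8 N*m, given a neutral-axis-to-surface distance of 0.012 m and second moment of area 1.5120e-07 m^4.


sigma = M * c / I
sigma = 62.8 * 0.012 / 1.5120e-07
M * c = 0.7536
sigma = 4.9841e+06


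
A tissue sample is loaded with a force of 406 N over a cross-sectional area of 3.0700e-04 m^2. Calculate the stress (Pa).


stress = F / A
stress = 406 / 3.0700e-04
stress = 1.3225e+06


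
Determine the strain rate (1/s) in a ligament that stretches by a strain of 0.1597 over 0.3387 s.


strain_rate = delta_strain / delta_t
strain_rate = 0.1597 / 0.3387
strain_rate = 0.4715


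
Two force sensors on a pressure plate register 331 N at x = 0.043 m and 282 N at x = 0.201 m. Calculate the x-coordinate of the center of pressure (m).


COP_x = (F1*x1 + F2*x2) / (F1 + F2)
COP_x = (331*0.043 + 282*0.201) / (331 + 282)
Numerator = 70.9150
Denominator = 613
COP_x = 0.1157


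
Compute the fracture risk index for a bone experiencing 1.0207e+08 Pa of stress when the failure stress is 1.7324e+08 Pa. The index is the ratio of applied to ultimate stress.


FRI = applied / ultimate
FRI = 1.0207e+08 / 1.7324e+08
FRI = 0.5892


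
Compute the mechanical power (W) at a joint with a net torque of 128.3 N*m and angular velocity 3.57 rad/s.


P = M * omega
P = 128.3 * 3.57
P = 458.0310


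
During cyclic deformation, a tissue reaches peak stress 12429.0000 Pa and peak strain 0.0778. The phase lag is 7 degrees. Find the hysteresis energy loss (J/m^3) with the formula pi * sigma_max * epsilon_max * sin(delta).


E_loss = pi * sigma_max * epsilon_max * sin(delta)
delta = 7 deg = 0.1222 rad
sin(delta) = 0.1219
E_loss = pi * 12429.0000 * 0.0778 * 0.1219
E_loss = 370.2202


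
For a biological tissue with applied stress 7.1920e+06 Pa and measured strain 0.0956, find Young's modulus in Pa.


E = stress / strain
E = 7.1920e+06 / 0.0956
E = 7.5230e+07


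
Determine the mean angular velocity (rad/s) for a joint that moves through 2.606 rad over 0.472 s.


omega = delta_theta / delta_t
omega = 2.606 / 0.472
omega = 5.5212


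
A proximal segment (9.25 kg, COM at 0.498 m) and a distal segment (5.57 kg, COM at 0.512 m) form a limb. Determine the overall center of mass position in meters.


COM = (m1*x1 + m2*x2) / (m1 + m2)
COM = (9.25*0.498 + 5.57*0.512) / (9.25 + 5.57)
Numerator = 7.4583
Denominator = 14.8200
COM = 0.5033


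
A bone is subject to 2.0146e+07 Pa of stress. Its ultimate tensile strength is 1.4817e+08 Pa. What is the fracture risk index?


FRI = applied / ultimate
FRI = 2.0146e+07 / 1.4817e+08
FRI = 0.1360


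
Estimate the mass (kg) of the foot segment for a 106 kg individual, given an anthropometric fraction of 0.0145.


m_segment = body_mass * fraction
m_segment = 106 * 0.0145
m_segment = 1.5370


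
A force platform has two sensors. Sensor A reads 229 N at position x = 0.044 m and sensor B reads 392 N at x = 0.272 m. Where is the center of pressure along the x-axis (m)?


COP_x = (F1*x1 + F2*x2) / (F1 + F2)
COP_x = (229*0.044 + 392*0.272) / (229 + 392)
Numerator = 116.7000
Denominator = 621
COP_x = 0.1879


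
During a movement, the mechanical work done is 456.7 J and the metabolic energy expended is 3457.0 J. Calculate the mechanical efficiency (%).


eta = (W_mech / E_meta) * 100
eta = (456.7 / 3457.0) * 100
ratio = 0.1321
eta = 13.2109


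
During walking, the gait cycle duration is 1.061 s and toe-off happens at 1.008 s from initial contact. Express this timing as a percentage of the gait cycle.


pct = (event_time / cycle_time) * 100
pct = (1.008 / 1.061) * 100
ratio = 0.9500
pct = 95.0047


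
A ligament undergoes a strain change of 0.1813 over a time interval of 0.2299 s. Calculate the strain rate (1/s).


strain_rate = delta_strain / delta_t
strain_rate = 0.1813 / 0.2299
strain_rate = 0.7886


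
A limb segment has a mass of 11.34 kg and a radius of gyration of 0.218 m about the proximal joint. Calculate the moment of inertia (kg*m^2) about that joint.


I = m * k^2
I = 11.34 * 0.218^2
k^2 = 0.0475
I = 0.5389


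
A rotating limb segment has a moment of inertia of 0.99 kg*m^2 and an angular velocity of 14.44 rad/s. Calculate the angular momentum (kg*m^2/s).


L = I * omega
L = 0.99 * 14.44
L = 14.2956


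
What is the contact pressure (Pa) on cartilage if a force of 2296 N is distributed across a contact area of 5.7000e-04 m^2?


P = F / A
P = 2296 / 5.7000e-04
P = 4.0281e+06


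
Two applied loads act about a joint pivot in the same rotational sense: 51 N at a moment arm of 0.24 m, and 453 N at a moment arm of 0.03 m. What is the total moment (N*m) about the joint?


M = F1 * d1 + F2 * d2
M = 51 * 0.24 + 453 * 0.03
M = 12.2400 + 13.5900
M = 25.8300


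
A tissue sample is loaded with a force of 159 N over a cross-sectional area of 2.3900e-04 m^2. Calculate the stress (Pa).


stress = F / A
stress = 159 / 2.3900e-04
stress = 665271.9665


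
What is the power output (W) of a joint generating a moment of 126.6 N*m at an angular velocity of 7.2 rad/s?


P = M * omega
P = 126.6 * 7.2
P = 911.5200


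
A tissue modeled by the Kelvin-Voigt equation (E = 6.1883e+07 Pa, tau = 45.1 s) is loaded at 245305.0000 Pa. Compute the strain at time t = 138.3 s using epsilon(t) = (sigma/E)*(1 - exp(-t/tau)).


epsilon(t) = (sigma/E) * (1 - exp(-t/tau))
sigma/E = 245305.0000 / 6.1883e+07 = 0.0040
exp(-t/tau) = exp(-138.3 / 45.1) = 0.0466
epsilon = 0.0040 * (1 - 0.0466)
epsilon = 0.0038


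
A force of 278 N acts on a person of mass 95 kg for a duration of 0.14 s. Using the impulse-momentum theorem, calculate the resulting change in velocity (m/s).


J = F * dt = 278 * 0.14 = 38.9200 N*s
delta_v = J / m
delta_v = 38.9200 / 95
delta_v = 0.4097


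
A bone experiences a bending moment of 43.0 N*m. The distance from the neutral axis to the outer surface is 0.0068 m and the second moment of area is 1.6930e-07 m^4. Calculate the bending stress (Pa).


sigma = M * c / I
sigma = 43.0 * 0.0068 / 1.6930e-07
M * c = 0.2924
sigma = 1.7271e+06


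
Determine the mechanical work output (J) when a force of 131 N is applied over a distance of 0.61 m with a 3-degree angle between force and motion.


W = F * d * cos(theta)
theta = 3 deg = 0.0524 rad
cos(theta) = 0.9986
W = 131 * 0.61 * 0.9986
W = 79.8005


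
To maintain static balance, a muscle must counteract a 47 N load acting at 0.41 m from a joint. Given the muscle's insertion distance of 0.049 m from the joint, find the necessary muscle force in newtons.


F_muscle = W * d_load / d_muscle
F_muscle = 47 * 0.41 / 0.049
Numerator = 19.2700
F_muscle = 393.2653


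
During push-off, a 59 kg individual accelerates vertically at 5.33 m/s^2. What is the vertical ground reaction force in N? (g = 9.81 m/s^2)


GRF = m * (g + a)
GRF = 59 * (9.81 + 5.33)
GRF = 59 * 15.1400
GRF = 893.2600


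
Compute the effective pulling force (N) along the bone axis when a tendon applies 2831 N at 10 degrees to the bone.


F_eff = F_tendon * cos(theta)
theta = 10 deg = 0.1745 rad
cos(theta) = 0.9848
F_eff = 2831 * 0.9848
F_eff = 2787.9907


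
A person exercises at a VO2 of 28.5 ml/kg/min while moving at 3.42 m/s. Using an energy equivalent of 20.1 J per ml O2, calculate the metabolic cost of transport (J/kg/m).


Power per kg = VO2 * 20.1 / 60
Power per kg = 28.5 * 20.1 / 60 = 9.5475 W/kg
Cost = power_per_kg / speed
Cost = 9.5475 / 3.42
Cost = 2.7917


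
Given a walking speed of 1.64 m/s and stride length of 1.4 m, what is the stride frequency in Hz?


f = v / stride_length
f = 1.64 / 1.4
f = 1.1714


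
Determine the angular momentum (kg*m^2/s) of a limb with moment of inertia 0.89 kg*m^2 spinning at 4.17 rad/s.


L = I * omega
L = 0.89 * 4.17
L = 3.7113


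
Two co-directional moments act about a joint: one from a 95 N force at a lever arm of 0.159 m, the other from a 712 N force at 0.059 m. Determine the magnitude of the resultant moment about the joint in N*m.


M = F1 * d1 + F2 * d2
M = 95 * 0.159 + 712 * 0.059
M = 15.1050 + 42.0080
M = 57.1130


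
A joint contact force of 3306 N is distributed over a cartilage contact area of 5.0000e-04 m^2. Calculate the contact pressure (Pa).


P = F / A
P = 3306 / 5.0000e-04
P = 6.6120e+06


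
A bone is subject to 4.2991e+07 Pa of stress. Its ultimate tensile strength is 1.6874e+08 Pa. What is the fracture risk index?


FRI = applied / ultimate
FRI = 4.2991e+07 / 1.6874e+08
FRI = 0.2548


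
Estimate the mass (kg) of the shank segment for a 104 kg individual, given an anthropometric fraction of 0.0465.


m_segment = body_mass * fraction
m_segment = 104 * 0.0465
m_segment = 4.8360


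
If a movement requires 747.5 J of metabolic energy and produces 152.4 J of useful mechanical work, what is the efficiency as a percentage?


eta = (W_mech / E_meta) * 100
eta = (152.4 / 747.5) * 100
ratio = 0.2039
eta = 20.3880


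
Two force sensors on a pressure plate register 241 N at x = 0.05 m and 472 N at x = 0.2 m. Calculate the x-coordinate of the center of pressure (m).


COP_x = (F1*x1 + F2*x2) / (F1 + F2)
COP_x = (241*0.05 + 472*0.2) / (241 + 472)
Numerator = 106.4500
Denominator = 713
COP_x = 0.1493


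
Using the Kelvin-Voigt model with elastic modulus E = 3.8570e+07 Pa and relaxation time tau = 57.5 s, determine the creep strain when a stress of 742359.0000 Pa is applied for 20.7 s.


epsilon(t) = (sigma/E) * (1 - exp(-t/tau))
sigma/E = 742359.0000 / 3.8570e+07 = 0.0192
exp(-t/tau) = exp(-20.7 / 57.5) = 0.6977
epsilon = 0.0192 * (1 - 0.6977)
epsilon = 0.0058


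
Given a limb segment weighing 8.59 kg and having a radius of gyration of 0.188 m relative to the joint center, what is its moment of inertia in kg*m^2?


I = m * k^2
I = 8.59 * 0.188^2
k^2 = 0.0353
I = 0.3036


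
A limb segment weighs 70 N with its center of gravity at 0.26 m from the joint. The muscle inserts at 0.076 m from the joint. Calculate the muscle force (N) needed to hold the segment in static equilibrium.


F_muscle = W * d_load / d_muscle
F_muscle = 70 * 0.26 / 0.076
Numerator = 18.2000
F_muscle = 239.4737


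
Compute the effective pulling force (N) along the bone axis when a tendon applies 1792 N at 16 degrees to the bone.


F_eff = F_tendon * cos(theta)
theta = 16 deg = 0.2793 rad
cos(theta) = 0.9613
F_eff = 1792 * 0.9613
F_eff = 1722.5810


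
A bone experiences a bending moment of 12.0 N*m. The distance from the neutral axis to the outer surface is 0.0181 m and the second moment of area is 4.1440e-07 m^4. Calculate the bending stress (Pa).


sigma = M * c / I
sigma = 12.0 * 0.0181 / 4.1440e-07
M * c = 0.2172
sigma = 524131.2741


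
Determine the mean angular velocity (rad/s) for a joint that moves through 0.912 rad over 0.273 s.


omega = delta_theta / delta_t
omega = 0.912 / 0.273
omega = 3.3407


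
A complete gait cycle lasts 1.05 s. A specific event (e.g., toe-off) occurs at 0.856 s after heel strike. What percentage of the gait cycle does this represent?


pct = (event_time / cycle_time) * 100
pct = (0.856 / 1.05) * 100
ratio = 0.8152
pct = 81.5238


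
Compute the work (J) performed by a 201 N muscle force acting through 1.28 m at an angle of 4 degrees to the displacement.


W = F * d * cos(theta)
theta = 4 deg = 0.0698 rad
cos(theta) = 0.9976
W = 201 * 1.28 * 0.9976
W = 256.6533


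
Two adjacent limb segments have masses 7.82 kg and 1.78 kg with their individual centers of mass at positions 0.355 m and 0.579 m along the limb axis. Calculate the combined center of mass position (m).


COM = (m1*x1 + m2*x2) / (m1 + m2)
COM = (7.82*0.355 + 1.78*0.579) / (7.82 + 1.78)
Numerator = 3.8067
Denominator = 9.6000
COM = 0.3965
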